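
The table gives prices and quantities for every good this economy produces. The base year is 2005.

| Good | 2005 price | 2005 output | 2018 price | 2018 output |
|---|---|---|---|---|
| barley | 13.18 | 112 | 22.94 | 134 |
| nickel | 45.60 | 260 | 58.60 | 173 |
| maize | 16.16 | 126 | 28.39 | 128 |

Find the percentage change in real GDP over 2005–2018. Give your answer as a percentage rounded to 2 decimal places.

-23.72%

Real GDP 2005 = Nominal GDP 2005 = 13.18·112 + 45.60·260 + 16.16·126 = 15368.32.
Real GDP 2018 (at 2005 prices) = 13.18·134 + 45.60·173 + 16.16·128 = 11723.40.
Real growth = 11723.40/15368.32 − 1 = -0.2372.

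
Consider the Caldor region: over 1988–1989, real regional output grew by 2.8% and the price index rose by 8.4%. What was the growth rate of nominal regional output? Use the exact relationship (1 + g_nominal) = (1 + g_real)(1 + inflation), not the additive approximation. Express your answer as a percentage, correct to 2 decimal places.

11.44%

(1 + g_nom) = (1 + g_real)(1 + π) = 1.0280 × 1.0840 = 1.11435.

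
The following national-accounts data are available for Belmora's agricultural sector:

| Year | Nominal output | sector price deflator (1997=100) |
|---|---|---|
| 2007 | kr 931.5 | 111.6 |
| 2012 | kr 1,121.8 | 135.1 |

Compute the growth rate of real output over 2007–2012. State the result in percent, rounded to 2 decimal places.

-0.52%

Deflate each year: 2007 → 931.5/1.116 = 834.68; 2012 → 1121.8/1.351 = 830.35.
So real output changed by 830.35/834.68 − 1 = -0.0052, i.e. -0.52%.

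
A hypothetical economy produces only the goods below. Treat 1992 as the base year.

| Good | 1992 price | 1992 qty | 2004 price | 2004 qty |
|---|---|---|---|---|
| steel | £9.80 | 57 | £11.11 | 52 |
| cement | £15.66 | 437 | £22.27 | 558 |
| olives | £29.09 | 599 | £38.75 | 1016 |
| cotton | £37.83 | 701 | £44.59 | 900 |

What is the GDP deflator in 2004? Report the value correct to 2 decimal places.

Nominal GDP 2004 = 11.11·52 + 22.27·558 + 38.75·1016 + 44.59·900 = 92505.38.
Real GDP 2004 (at 1992 prices) = 9.80·52 + 15.66·558 + 29.09·1016 + 37.83·900 = 72850.32.
Deflator = Nominal/Real × 100 = 92505.38/72850.32 × 100 = 126.980.

126.98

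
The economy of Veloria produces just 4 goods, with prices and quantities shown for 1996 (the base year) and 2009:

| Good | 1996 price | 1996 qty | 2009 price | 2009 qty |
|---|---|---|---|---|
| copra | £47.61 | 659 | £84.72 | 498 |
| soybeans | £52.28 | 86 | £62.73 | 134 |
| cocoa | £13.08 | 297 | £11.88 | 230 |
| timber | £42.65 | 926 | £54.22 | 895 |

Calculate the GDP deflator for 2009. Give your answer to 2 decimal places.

141.67

Nominal GDP 2009 = 84.72·498 + 62.73·134 + 11.88·230 + 54.22·895 = 101855.68.
Real GDP 2009 (at 1996 prices) = 47.61·498 + 52.28·134 + 13.08·230 + 42.65·895 = 71895.45.
Deflator = Nominal/Real × 100 = 101855.68/71895.45 × 100 = 141.672.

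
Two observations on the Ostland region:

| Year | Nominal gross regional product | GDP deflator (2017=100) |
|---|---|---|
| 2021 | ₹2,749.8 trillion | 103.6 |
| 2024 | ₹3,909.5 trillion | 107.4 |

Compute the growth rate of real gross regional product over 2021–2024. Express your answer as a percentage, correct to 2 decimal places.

Deflate each year: 2021 → 2749.8/1.036 = 2654.25; 2024 → 3909.5/1.074 = 3640.13.
So real gross regional product changed by 3640.13/2654.25 − 1 = 0.3714, i.e. 37.14%.

37.14%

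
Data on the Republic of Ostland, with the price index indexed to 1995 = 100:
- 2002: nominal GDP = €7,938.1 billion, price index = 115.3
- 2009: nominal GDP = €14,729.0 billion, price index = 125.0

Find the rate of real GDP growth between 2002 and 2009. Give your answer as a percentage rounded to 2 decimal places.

71.15%

Real GDP 2002 = 7938.1 / 1.153 = 6884.74.
Real GDP 2009 = 14729.0 / 1.250 = 11783.20.
Real growth = 11783.20 / 6884.74 − 1 = 0.7115.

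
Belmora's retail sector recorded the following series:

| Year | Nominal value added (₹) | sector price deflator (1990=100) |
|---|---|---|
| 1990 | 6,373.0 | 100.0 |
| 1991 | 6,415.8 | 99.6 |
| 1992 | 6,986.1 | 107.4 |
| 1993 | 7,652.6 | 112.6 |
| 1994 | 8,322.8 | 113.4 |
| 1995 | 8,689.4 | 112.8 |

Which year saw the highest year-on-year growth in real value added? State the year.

1991: real = 6415.8/0.996 = 6441.57; growth vs 1990 (6373.00) = 1.08%.
1992: real = 6986.1/1.074 = 6504.75; growth vs 1991 (6441.57) = 0.98%.
1993: real = 7652.6/1.126 = 6796.27; growth vs 1992 (6504.75) = 4.48%.
1994: real = 8322.8/1.134 = 7339.33; growth vs 1993 (6796.27) = 7.99%.
1995: real = 8689.4/1.128 = 7703.37; growth vs 1994 (7339.33) = 4.96%.

1994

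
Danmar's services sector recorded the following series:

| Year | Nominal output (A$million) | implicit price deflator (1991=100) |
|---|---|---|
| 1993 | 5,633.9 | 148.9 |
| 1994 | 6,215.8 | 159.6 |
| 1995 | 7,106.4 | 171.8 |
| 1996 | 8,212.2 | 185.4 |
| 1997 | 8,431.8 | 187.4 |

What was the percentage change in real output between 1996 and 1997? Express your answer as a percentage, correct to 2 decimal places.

Real output 1996 = 8212.2/1.854 = 4429.45.
Real output 1997 = 8431.8/1.874 = 4499.36.
Change = 4499.36/4429.45 − 1 = 0.0158.

1.58%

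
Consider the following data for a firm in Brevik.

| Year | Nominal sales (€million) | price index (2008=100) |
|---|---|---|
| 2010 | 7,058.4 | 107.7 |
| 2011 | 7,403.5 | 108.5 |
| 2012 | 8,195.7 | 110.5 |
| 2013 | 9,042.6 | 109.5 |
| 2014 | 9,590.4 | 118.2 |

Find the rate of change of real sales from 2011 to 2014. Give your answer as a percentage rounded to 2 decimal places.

Real sales 2011 = 7403.5/1.085 = 6823.50.
Real sales 2014 = 9590.4/1.182 = 8113.71.
Change = 8113.71/6823.50 − 1 = 0.1891.

18.91%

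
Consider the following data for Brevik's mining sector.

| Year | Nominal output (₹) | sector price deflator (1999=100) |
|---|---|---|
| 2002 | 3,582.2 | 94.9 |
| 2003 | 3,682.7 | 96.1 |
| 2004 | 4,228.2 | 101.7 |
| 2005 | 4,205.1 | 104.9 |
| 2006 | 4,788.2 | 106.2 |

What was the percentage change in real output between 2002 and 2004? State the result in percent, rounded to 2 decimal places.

Real output 2002 = 3582.2/0.949 = 3774.71.
Real output 2004 = 4228.2/1.017 = 4157.52.
Change = 4157.52/3774.71 − 1 = 0.1014.

10.14%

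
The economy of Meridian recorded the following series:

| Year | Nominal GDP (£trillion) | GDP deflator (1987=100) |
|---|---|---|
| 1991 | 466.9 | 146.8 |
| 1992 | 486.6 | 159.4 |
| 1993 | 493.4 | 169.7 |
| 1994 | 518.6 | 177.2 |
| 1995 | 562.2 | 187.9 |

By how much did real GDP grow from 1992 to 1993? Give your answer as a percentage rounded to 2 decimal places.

Real GDP 1992 = 486.6/1.594 = 305.27.
Real GDP 1993 = 493.4/1.697 = 290.75.
Change = 290.75/305.27 − 1 = -0.0476.

-4.76%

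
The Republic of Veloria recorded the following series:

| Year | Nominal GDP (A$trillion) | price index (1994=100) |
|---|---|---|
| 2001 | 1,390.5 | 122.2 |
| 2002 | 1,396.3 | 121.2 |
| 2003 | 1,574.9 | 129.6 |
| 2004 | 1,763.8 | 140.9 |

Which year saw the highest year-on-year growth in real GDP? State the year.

2002: real = 1396.3/1.212 = 1152.06; growth vs 2001 (1137.89) = 1.25%.
2003: real = 1574.9/1.296 = 1215.20; growth vs 2002 (1152.06) = 5.48%.
2004: real = 1763.8/1.409 = 1251.81; growth vs 2003 (1215.20) = 3.01%.

2003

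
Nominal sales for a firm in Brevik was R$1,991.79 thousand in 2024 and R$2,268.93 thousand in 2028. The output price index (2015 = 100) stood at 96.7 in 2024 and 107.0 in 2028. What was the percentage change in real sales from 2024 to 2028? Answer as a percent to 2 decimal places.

Real sales 2024 = 1991.79 / 0.967 = 2059.76.
Real sales 2028 = 2268.93 / 1.070 = 2120.50.
Real growth = 2120.50 / 2059.76 − 1 = 0.0295.

2.95%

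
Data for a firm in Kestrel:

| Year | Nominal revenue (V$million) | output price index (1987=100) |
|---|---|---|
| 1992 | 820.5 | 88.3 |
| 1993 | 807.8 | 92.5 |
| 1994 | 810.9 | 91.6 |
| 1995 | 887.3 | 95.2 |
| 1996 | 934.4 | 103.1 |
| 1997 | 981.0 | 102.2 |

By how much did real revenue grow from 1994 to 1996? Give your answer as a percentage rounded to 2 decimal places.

2.38%

Real revenue 1994 = 810.9/0.916 = 885.26.
Real revenue 1996 = 934.4/1.031 = 906.30.
Change = 906.30/885.26 − 1 = 0.0238.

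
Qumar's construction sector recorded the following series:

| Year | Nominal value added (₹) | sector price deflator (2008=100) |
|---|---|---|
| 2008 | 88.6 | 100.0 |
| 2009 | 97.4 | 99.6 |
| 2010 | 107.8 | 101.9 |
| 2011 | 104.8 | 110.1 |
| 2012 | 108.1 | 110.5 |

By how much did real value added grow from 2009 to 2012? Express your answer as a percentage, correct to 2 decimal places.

0.04%

Real value added 2009 = 97.4/0.996 = 97.79.
Real value added 2012 = 108.1/1.105 = 97.83.
Change = 97.83/97.79 − 1 = 0.0004.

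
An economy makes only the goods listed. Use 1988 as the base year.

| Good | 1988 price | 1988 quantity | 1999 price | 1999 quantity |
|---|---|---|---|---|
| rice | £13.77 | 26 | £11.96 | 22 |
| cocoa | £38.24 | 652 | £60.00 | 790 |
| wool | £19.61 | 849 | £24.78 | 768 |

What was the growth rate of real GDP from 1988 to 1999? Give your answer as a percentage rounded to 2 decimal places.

8.66%

Real GDP 1988 = Nominal GDP 1988 = 13.77·26 + 38.24·652 + 19.61·849 = 41939.39.
Real GDP 1999 (at 1988 prices) = 13.77·22 + 38.24·790 + 19.61·768 = 45573.02.
Real growth = 45573.02/41939.39 − 1 = 0.0866.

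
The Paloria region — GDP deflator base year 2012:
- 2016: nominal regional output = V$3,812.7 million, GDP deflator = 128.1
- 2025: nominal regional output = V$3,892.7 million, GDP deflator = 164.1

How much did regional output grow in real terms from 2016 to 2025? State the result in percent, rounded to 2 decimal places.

-20.30%

Deflate each year: 2016 → 3812.7/1.281 = 2976.35; 2025 → 3892.7/1.641 = 2372.15.
So real regional output changed by 2372.15/2976.35 − 1 = -0.2030, i.e. -20.30%.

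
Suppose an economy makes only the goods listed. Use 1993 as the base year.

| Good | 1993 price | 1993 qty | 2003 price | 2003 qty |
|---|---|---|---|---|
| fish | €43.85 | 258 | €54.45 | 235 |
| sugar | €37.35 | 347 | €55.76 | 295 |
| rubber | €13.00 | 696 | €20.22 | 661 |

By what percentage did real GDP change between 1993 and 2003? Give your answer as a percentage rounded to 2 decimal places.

Real GDP 1993 = Nominal GDP 1993 = 43.85·258 + 37.35·347 + 13.00·696 = 33321.75.
Real GDP 2003 (at 1993 prices) = 43.85·235 + 37.35·295 + 13.00·661 = 29916.00.
Real growth = 29916.00/33321.75 − 1 = -0.1022.

-10.22%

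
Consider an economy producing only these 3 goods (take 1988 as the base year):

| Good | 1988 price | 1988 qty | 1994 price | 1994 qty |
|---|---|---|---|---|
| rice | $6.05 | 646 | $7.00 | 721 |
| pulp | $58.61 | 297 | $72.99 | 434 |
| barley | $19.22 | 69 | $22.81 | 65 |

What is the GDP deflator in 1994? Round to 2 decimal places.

Nominal GDP 1994 = 7.00·721 + 72.99·434 + 22.81·65 = 38207.31.
Real GDP 1994 (at 1988 prices) = 6.05·721 + 58.61·434 + 19.22·65 = 31048.09.
Deflator = Nominal/Real × 100 = 38207.31/31048.09 × 100 = 123.058.

123.06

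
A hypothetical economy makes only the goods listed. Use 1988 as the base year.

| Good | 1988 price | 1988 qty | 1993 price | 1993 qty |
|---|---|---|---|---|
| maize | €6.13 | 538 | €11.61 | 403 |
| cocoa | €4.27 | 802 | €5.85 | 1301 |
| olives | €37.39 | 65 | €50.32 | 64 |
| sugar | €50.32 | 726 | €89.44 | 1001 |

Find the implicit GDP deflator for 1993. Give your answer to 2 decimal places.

172.79

Nominal GDP 1993 = 11.61·403 + 5.85·1301 + 50.32·64 + 89.44·1001 = 105039.60.
Real GDP 1993 (at 1988 prices) = 6.13·403 + 4.27·1301 + 37.39·64 + 50.32·1001 = 60788.94.
Deflator = Nominal/Real × 100 = 105039.60/60788.94 × 100 = 172.794.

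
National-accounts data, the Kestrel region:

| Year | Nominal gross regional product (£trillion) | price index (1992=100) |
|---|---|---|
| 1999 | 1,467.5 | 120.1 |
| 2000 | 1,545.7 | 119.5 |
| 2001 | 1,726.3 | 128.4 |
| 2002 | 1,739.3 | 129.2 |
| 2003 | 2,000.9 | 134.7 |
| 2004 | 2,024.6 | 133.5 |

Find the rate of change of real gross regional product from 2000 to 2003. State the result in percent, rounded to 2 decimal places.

14.84%

Real gross regional product 2000 = 1545.7/1.195 = 1293.47.
Real gross regional product 2003 = 2000.9/1.347 = 1485.45.
Change = 1485.45/1293.47 − 1 = 0.1484.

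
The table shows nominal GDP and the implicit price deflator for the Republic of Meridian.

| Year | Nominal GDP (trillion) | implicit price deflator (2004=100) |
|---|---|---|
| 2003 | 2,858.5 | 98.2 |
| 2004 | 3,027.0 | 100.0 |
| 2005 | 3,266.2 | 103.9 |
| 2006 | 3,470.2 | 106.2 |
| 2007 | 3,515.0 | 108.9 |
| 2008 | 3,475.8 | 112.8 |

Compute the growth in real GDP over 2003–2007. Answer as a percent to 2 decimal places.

Real GDP 2003 = 2858.5/0.982 = 2910.90.
Real GDP 2007 = 3515.0/1.089 = 3227.73.
Change = 3227.73/2910.90 − 1 = 0.1088.

10.88%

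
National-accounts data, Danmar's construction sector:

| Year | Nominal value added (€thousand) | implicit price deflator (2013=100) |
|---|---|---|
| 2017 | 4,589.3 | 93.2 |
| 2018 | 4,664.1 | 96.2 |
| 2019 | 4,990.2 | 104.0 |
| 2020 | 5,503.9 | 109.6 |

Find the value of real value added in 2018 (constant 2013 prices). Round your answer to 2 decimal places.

Real value added 2018 = 4664.1 / 0.962 = 4848.34.

€4,848.34 thousand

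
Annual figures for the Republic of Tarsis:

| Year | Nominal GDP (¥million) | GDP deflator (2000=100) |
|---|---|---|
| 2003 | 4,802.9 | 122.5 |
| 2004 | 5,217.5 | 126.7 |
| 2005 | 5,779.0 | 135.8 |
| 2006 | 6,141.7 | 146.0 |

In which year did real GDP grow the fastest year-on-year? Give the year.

2004

2004: real = 5217.5/1.267 = 4118.00; growth vs 2003 (3920.73) = 5.03%.
2005: real = 5779.0/1.358 = 4255.52; growth vs 2004 (4118.00) = 3.34%.
2006: real = 6141.7/1.460 = 4206.64; growth vs 2005 (4255.52) = -1.15%.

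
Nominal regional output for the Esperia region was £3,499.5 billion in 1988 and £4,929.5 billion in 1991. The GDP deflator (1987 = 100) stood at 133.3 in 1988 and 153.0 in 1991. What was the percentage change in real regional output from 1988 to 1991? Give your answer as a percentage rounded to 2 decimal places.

Deflate each year: 1988 → 3499.5/1.333 = 2625.28; 1991 → 4929.5/1.530 = 3221.90.
So real regional output changed by 3221.90/2625.28 − 1 = 0.2273, i.e. 22.73%.

22.73%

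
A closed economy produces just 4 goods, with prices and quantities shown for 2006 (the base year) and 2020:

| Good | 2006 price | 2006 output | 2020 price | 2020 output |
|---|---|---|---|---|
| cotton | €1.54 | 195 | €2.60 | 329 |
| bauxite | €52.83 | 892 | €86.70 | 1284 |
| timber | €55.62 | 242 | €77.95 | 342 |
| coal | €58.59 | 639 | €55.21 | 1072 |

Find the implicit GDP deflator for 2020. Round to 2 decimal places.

Nominal GDP 2020 = 2.60·329 + 86.70·1284 + 77.95·342 + 55.21·1072 = 198022.22.
Real GDP 2020 (at 2006 prices) = 1.54·329 + 52.83·1284 + 55.62·342 + 58.59·1072 = 150170.90.
Deflator = Nominal/Real × 100 = 198022.22/150170.90 × 100 = 131.865.

131.86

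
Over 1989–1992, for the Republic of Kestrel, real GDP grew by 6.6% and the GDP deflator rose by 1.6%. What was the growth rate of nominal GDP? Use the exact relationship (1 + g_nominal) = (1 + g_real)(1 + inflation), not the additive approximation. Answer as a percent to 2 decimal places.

(1 + g_nom) = (1 + g_real)(1 + π) = 1.0660 × 1.0160 = 1.08306.

8.31%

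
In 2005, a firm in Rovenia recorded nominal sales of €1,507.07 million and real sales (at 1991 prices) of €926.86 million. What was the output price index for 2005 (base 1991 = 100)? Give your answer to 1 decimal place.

output price index = (Nominal / Real) × 100 = 1507.07 / 926.86 × 100 = 162.60.

162.6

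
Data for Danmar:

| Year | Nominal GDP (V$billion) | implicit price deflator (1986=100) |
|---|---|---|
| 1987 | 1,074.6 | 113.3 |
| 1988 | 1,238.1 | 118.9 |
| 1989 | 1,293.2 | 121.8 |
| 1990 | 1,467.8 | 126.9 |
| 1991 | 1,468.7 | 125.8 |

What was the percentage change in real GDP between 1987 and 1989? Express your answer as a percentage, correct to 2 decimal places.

Real GDP 1987 = 1074.6/1.133 = 948.46.
Real GDP 1989 = 1293.2/1.218 = 1061.74.
Change = 1061.74/948.46 − 1 = 0.1194.

11.94%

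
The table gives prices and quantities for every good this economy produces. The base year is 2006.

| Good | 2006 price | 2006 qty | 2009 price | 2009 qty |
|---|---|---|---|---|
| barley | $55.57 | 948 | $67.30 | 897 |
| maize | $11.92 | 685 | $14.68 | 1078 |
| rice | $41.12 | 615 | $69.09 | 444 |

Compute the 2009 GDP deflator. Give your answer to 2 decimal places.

Nominal GDP 2009 = 67.30·897 + 14.68·1078 + 69.09·444 = 106869.10.
Real GDP 2009 (at 2006 prices) = 55.57·897 + 11.92·1078 + 41.12·444 = 80953.33.
Deflator = Nominal/Real × 100 = 106869.10/80953.33 × 100 = 132.013.

132.01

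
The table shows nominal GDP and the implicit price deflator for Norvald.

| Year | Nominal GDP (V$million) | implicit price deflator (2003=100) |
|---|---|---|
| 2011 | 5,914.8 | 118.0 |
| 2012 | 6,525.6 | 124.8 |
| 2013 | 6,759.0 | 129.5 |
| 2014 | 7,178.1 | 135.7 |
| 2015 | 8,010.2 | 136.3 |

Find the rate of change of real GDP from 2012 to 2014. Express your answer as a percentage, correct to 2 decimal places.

1.16%

Real GDP 2012 = 6525.6/1.248 = 5228.85.
Real GDP 2014 = 7178.1/1.357 = 5289.68.
Change = 5289.68/5228.85 − 1 = 0.0116.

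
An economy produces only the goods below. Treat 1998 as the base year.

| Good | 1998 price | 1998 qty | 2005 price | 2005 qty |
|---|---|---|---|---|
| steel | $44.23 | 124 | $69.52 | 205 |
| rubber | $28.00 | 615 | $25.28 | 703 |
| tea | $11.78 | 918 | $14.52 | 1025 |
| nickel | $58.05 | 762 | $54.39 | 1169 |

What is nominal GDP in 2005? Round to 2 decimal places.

Nominal GDP 2005 = Σ (p_2005 × q_2005) = 69.52·205 + 25.28·703 + 14.52·1025 + 54.39·1169 = 110488.35.

$110488.35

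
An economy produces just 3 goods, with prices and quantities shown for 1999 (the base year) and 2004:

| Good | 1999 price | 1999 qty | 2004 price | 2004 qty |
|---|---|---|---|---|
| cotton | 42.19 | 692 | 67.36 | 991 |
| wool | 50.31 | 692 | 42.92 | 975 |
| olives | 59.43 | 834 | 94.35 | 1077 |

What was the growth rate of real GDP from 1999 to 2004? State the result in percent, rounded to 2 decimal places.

36.36%

Real GDP 1999 = Nominal GDP 1999 = 42.19·692 + 50.31·692 + 59.43·834 = 113574.62.
Real GDP 2004 (at 1999 prices) = 42.19·991 + 50.31·975 + 59.43·1077 = 154868.65.
Real growth = 154868.65/113574.62 − 1 = 0.3636.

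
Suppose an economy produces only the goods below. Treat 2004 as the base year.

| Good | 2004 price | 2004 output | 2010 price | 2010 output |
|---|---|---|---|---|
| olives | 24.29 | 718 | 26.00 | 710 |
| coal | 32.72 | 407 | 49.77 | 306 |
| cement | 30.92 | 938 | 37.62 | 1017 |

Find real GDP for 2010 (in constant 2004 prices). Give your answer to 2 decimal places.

58703.86

Real GDP 2010 = Σ (p_2004 × q_2010) = 24.29·710 + 32.72·306 + 30.92·1017 = 58703.86.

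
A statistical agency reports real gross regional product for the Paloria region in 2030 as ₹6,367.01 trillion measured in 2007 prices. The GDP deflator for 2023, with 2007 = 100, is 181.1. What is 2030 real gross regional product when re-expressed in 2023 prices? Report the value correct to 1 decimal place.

Real gross regional product in 2023 prices = Real gross regional product in 2007 prices × (P_2023/P_2007) = 6367.01 × 1.811 = 11530.66.

₹11,530.7 trillion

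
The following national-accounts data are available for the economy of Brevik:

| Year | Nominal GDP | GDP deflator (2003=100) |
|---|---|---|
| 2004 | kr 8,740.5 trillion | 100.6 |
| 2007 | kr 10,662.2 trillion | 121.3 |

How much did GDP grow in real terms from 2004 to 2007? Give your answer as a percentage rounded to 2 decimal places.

1.17%

Deflate each year: 2004 → 8740.5/1.006 = 8688.37; 2007 → 10662.2/1.213 = 8789.94.
So real GDP changed by 8789.94/8688.37 − 1 = 0.0117, i.e. 1.17%.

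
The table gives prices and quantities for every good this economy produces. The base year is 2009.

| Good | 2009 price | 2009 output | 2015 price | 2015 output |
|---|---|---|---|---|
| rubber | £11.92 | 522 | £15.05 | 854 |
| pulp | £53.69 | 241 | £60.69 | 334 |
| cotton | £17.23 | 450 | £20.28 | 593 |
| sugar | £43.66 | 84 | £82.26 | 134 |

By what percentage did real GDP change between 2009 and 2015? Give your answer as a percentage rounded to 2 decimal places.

Real GDP 2009 = Nominal GDP 2009 = 11.92·522 + 53.69·241 + 17.23·450 + 43.66·84 = 30582.47.
Real GDP 2015 (at 2009 prices) = 11.92·854 + 53.69·334 + 17.23·593 + 43.66·134 = 44179.97.
Real growth = 44179.97/30582.47 − 1 = 0.4446.

44.46%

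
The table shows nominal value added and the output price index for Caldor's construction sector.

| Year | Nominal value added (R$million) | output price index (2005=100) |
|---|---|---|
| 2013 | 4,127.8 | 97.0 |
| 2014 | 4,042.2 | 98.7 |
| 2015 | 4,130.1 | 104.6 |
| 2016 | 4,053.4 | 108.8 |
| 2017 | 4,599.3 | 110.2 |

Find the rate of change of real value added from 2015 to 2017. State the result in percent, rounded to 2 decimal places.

Real value added 2015 = 4130.1/1.046 = 3948.47.
Real value added 2017 = 4599.3/1.102 = 4173.59.
Change = 4173.59/3948.47 − 1 = 0.0570.

5.70%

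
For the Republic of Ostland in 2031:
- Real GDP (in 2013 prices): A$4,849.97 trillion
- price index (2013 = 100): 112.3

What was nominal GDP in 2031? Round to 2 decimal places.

Nominal GDP = Real × (price index/100) = 4849.97 × 1.123 = 5446.52.

A$5,446.52 trillion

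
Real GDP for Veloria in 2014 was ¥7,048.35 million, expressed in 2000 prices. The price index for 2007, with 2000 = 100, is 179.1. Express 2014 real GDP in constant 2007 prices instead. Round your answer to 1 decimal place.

Real GDP in 2007 prices = Real GDP in 2000 prices × (P_2007/P_2000) = 7048.35 × 1.791 = 12623.59.

¥12,623.6 million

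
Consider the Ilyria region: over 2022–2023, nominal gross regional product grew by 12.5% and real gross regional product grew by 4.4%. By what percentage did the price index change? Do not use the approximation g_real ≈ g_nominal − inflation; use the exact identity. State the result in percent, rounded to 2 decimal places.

(1 + g_nom) = (1 + g_real)(1 + π), so π = 1.1250 / 1.0440 − 1 = 0.07759.

7.76%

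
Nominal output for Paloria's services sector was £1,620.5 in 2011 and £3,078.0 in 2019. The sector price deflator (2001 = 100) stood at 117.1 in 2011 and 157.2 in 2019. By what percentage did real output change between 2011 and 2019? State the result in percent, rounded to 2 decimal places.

41.49%

Deflate each year: 2011 → 1620.5/1.171 = 1383.86; 2019 → 3078.0/1.572 = 1958.02.
So real output changed by 1958.02/1383.86 − 1 = 0.4149, i.e. 41.49%.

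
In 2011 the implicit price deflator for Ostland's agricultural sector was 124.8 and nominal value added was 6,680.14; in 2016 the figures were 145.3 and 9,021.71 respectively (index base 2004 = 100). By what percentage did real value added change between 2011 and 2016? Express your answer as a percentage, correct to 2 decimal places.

16.00%

Real value added 2011 = 6680.14 / 1.248 = 5352.68.
Real value added 2016 = 9021.71 / 1.453 = 6209.02.
Real growth = 6209.02 / 5352.68 − 1 = 0.1600.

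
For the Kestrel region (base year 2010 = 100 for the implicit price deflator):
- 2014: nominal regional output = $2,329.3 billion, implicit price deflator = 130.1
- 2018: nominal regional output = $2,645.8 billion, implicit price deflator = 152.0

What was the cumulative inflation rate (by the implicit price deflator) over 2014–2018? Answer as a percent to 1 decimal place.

16.8%

Price-level change = 152.0 / 130.1 − 1 = 0.1683.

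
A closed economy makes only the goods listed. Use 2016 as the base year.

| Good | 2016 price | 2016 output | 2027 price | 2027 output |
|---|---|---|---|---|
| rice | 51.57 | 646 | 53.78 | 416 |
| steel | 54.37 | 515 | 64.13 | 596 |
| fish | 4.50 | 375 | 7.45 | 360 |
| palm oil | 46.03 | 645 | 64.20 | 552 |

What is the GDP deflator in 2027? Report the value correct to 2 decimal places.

Nominal GDP 2027 = 53.78·416 + 64.13·596 + 7.45·360 + 64.20·552 = 98714.36.
Real GDP 2027 (at 2016 prices) = 51.57·416 + 54.37·596 + 4.50·360 + 46.03·552 = 80886.20.
Deflator = Nominal/Real × 100 = 98714.36/80886.20 × 100 = 122.041.

122.04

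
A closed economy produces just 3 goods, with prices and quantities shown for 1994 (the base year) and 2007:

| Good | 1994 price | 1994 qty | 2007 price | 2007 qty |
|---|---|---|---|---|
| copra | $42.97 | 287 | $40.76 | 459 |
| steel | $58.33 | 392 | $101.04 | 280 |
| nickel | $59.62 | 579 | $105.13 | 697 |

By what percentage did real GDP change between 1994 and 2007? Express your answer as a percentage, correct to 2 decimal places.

11.32%

Real GDP 1994 = Nominal GDP 1994 = 42.97·287 + 58.33·392 + 59.62·579 = 69717.73.
Real GDP 2007 (at 1994 prices) = 42.97·459 + 58.33·280 + 59.62·697 = 77610.77.
Real growth = 77610.77/69717.73 − 1 = 0.1132.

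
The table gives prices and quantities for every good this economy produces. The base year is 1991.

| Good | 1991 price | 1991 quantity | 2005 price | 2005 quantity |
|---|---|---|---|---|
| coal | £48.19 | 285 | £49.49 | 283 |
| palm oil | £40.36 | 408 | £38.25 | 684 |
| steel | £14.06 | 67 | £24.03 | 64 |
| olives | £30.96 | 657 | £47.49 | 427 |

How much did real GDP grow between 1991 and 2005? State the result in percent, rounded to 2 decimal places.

Real GDP 1991 = Nominal GDP 1991 = 48.19·285 + 40.36·408 + 14.06·67 + 30.96·657 = 51483.77.
Real GDP 2005 (at 1991 prices) = 48.19·283 + 40.36·684 + 14.06·64 + 30.96·427 = 55363.77.
Real growth = 55363.77/51483.77 − 1 = 0.0754.

7.54%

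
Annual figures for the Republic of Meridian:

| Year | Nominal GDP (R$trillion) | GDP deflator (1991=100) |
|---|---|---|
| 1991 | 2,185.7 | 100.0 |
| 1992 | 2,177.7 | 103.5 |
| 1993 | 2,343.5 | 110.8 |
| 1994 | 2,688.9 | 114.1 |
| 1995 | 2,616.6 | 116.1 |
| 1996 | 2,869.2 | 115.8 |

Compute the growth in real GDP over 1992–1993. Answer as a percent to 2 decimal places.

Real GDP 1992 = 2177.7/1.035 = 2104.06.
Real GDP 1993 = 2343.5/1.108 = 2115.07.
Change = 2115.07/2104.06 − 1 = 0.0052.

0.52%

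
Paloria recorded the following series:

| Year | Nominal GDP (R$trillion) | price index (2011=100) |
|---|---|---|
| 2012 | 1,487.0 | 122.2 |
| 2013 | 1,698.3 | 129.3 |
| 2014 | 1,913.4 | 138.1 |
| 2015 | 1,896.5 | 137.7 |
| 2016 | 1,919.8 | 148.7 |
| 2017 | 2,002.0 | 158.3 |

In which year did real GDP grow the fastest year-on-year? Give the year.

2013

2013: real = 1698.3/1.293 = 1313.46; growth vs 2012 (1216.86) = 7.94%.
2014: real = 1913.4/1.381 = 1385.52; growth vs 2013 (1313.46) = 5.49%.
2015: real = 1896.5/1.377 = 1377.27; growth vs 2014 (1385.52) = -0.60%.
2016: real = 1919.8/1.487 = 1291.06; growth vs 2015 (1377.27) = -6.26%.
2017: real = 2002.0/1.583 = 1264.69; growth vs 2016 (1291.06) = -2.04%.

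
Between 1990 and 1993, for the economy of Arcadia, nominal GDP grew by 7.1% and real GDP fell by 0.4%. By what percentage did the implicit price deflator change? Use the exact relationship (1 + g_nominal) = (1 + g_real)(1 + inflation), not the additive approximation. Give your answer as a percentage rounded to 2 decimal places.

(1 + g_nom) = (1 + g_real)(1 + π), so π = 1.0710 / 0.9960 − 1 = 0.07530.

7.53%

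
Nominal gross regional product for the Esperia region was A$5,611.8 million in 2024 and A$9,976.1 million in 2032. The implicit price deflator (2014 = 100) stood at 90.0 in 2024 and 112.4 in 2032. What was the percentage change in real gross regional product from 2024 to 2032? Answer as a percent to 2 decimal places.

42.34%

Deflate each year: 2024 → 5611.8/0.900 = 6235.33; 2032 → 9976.1/1.124 = 8875.53.
So real gross regional product changed by 8875.53/6235.33 − 1 = 0.4234, i.e. 42.34%.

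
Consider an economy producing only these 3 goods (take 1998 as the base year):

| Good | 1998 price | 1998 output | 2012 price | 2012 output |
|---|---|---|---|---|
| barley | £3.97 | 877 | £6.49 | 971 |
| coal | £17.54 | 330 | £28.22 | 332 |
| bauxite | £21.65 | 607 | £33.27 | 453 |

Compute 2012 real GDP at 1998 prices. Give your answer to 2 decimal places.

£19485.60

Real GDP 2012 = Σ (p_1998 × q_2012) = 3.97·971 + 17.54·332 + 21.65·453 = 19485.60.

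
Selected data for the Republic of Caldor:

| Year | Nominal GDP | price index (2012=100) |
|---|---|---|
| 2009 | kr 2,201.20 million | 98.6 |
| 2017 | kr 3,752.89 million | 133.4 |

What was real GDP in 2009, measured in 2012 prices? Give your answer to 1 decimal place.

kr 2,232.5 million

Real GDP = Nominal / (price index/100) = 2201.20 / 0.986 = 2232.45.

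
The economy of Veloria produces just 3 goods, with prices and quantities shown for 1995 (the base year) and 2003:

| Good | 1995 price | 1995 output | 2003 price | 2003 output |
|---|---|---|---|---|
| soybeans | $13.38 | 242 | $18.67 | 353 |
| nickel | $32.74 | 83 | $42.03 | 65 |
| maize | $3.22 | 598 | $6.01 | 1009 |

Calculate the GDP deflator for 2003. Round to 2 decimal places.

152.34

Nominal GDP 2003 = 18.67·353 + 42.03·65 + 6.01·1009 = 15386.55.
Real GDP 2003 (at 1995 prices) = 13.38·353 + 32.74·65 + 3.22·1009 = 10100.22.
Deflator = Nominal/Real × 100 = 15386.55/10100.22 × 100 = 152.339.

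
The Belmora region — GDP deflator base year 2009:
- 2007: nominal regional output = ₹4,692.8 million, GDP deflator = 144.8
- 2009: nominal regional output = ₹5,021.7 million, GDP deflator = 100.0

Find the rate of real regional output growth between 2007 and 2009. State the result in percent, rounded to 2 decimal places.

54.95%

Deflate each year: 2007 → 4692.8/1.448 = 3240.88; 2009 → 5021.7/1.000 = 5021.70.
So real regional output changed by 5021.70/3240.88 − 1 = 0.5495, i.e. 54.95%.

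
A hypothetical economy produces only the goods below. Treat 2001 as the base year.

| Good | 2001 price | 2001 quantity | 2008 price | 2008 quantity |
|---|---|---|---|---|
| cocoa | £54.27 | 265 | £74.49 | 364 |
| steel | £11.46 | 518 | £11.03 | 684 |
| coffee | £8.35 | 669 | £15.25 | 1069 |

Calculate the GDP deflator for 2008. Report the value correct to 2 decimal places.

139.55

Nominal GDP 2008 = 74.49·364 + 11.03·684 + 15.25·1069 = 50961.13.
Real GDP 2008 (at 2001 prices) = 54.27·364 + 11.46·684 + 8.35·1069 = 36519.07.
Deflator = Nominal/Real × 100 = 50961.13/36519.07 × 100 = 139.547.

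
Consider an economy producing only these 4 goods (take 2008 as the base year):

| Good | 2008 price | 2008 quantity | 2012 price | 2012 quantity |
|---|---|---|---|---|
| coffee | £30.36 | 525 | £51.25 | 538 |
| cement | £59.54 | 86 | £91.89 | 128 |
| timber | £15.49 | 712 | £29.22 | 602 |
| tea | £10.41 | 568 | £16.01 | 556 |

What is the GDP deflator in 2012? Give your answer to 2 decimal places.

Nominal GDP 2012 = 51.25·538 + 91.89·128 + 29.22·602 + 16.01·556 = 65826.42.
Real GDP 2012 (at 2008 prices) = 30.36·538 + 59.54·128 + 15.49·602 + 10.41·556 = 39067.74.
Deflator = Nominal/Real × 100 = 65826.42/39067.74 × 100 = 168.493.

168.49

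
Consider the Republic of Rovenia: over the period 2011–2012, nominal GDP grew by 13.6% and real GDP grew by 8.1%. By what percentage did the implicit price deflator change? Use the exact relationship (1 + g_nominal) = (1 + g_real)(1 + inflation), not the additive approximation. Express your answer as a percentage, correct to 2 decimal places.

5.09%

(1 + g_nom) = (1 + g_real)(1 + π), so π = 1.1360 / 1.0810 − 1 = 0.05088.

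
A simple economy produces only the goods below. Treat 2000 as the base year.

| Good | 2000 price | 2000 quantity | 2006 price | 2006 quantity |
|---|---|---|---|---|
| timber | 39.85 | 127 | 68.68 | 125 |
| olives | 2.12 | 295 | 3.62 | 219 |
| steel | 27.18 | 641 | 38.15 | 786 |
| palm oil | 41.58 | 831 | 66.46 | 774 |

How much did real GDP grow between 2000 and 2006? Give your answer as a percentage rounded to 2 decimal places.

Real GDP 2000 = Nominal GDP 2000 = 39.85·127 + 2.12·295 + 27.18·641 + 41.58·831 = 57661.71.
Real GDP 2006 (at 2000 prices) = 39.85·125 + 2.12·219 + 27.18·786 + 41.58·774 = 58991.93.
Real growth = 58991.93/57661.71 − 1 = 0.0231.

2.31%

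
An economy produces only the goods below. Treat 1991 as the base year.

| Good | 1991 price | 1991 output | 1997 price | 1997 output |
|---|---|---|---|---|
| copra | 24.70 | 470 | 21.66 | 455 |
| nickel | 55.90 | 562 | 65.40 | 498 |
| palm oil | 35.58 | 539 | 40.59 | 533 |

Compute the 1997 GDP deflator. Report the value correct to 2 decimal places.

110.37

Nominal GDP 1997 = 21.66·455 + 65.40·498 + 40.59·533 = 64058.97.
Real GDP 1997 (at 1991 prices) = 24.70·455 + 55.90·498 + 35.58·533 = 58040.84.
Deflator = Nominal/Real × 100 = 64058.97/58040.84 × 100 = 110.369.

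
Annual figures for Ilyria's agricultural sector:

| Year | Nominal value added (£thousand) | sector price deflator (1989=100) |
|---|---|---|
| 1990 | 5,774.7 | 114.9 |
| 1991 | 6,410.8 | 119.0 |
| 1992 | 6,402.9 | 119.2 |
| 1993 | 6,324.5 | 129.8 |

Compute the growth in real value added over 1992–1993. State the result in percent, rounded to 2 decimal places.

Real value added 1992 = 6402.9/1.192 = 5371.56.
Real value added 1993 = 6324.5/1.298 = 4872.50.
Change = 4872.50/5371.56 − 1 = -0.0929.

-9.29%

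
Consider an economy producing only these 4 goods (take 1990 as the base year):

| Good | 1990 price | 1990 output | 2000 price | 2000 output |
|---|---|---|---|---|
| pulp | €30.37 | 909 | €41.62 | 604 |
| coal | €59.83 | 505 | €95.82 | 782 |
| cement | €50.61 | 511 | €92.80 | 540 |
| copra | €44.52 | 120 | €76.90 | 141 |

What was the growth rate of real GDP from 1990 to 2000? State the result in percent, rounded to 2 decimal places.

10.91%

Real GDP 1990 = Nominal GDP 1990 = 30.37·909 + 59.83·505 + 50.61·511 + 44.52·120 = 89024.59.
Real GDP 2000 (at 1990 prices) = 30.37·604 + 59.83·782 + 50.61·540 + 44.52·141 = 98737.26.
Real growth = 98737.26/89024.59 − 1 = 0.1091.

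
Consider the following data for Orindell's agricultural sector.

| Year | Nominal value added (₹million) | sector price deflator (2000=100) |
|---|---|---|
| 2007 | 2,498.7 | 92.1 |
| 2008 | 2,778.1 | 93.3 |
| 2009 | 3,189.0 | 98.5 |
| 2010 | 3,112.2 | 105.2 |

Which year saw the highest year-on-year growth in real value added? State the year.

2008

2008: real = 2778.1/0.933 = 2977.60; growth vs 2007 (2713.03) = 9.75%.
2009: real = 3189.0/0.985 = 3237.56; growth vs 2008 (2977.60) = 8.73%.
2010: real = 3112.2/1.052 = 2958.37; growth vs 2009 (3237.56) = -8.62%.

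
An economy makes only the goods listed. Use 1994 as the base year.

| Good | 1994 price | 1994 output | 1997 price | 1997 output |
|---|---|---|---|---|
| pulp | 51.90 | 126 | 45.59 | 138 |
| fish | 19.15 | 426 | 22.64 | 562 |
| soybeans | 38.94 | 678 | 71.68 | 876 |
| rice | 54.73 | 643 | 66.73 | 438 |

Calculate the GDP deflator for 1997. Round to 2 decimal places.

Nominal GDP 1997 = 45.59·138 + 22.64·562 + 71.68·876 + 66.73·438 = 111034.52.
Real GDP 1997 (at 1994 prices) = 51.90·138 + 19.15·562 + 38.94·876 + 54.73·438 = 76007.68.
Deflator = Nominal/Real × 100 = 111034.52/76007.68 × 100 = 146.083.

146.08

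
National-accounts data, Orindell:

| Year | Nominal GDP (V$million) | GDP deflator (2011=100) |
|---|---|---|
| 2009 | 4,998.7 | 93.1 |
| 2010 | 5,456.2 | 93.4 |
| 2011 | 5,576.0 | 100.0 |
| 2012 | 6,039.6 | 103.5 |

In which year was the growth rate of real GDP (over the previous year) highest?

2010: real = 5456.2/0.934 = 5841.76; growth vs 2009 (5369.17) = 8.80%.
2011: real = 5576.0/1.000 = 5576.00; growth vs 2010 (5841.76) = -4.55%.
2012: real = 6039.6/1.035 = 5835.36; growth vs 2011 (5576.00) = 4.65%.

2010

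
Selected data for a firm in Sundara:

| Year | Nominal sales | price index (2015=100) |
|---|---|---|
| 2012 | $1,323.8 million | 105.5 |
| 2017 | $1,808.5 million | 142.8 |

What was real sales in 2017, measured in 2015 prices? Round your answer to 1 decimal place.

Real sales = Nominal / (price index/100) = 1808.5 / 1.428 = 1266.46.

$1,266.5 million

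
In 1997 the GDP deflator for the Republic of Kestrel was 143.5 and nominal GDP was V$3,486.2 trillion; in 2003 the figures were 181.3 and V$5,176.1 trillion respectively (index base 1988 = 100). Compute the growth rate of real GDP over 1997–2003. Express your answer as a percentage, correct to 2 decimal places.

Deflate each year: 1997 → 3486.2/1.435 = 2429.41; 2003 → 5176.1/1.813 = 2854.99.
So real GDP changed by 2854.99/2429.41 − 1 = 0.1752, i.e. 17.52%.

17.52%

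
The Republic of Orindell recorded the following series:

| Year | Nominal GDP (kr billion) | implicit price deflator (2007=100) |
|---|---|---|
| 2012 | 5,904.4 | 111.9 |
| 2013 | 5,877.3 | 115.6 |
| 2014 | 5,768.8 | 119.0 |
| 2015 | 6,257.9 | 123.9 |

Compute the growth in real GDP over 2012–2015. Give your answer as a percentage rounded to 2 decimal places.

-4.28%

Real GDP 2012 = 5904.4/1.119 = 5276.50.
Real GDP 2015 = 6257.9/1.239 = 5050.77.
Change = 5050.77/5276.50 − 1 = -0.0428.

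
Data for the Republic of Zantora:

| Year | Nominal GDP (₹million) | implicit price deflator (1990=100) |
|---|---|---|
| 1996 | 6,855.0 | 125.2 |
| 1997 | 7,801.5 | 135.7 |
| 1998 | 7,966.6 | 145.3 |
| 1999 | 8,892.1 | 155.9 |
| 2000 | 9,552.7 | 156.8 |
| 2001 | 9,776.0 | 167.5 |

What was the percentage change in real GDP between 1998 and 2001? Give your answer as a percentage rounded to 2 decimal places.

Real GDP 1998 = 7966.6/1.453 = 5482.86.
Real GDP 2001 = 9776.0/1.675 = 5836.42.
Change = 5836.42/5482.86 − 1 = 0.0645.

6.45%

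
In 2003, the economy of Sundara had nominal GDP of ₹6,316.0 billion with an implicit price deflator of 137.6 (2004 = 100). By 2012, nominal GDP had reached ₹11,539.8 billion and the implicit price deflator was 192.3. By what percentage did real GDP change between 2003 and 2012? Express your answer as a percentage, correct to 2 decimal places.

Deflate each year: 2003 → 6316.0/1.376 = 4590.12; 2012 → 11539.8/1.923 = 6000.94.
So real GDP changed by 6000.94/4590.12 − 1 = 0.3074, i.e. 30.74%.

30.74%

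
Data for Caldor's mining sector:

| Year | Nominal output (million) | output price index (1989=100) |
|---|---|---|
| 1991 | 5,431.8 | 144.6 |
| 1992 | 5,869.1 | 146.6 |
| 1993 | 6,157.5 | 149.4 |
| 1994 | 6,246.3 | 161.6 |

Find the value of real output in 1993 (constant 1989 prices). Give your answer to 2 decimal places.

Real output 1993 = 6157.5 / 1.494 = 4121.49.

4,121.49 million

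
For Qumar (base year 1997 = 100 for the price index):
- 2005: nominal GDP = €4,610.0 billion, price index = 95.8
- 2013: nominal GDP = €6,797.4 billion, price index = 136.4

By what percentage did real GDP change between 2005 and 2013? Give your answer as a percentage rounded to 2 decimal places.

Real GDP 2005 = 4610.0 / 0.958 = 4812.11.
Real GDP 2013 = 6797.4 / 1.364 = 4983.43.
Real growth = 4983.43 / 4812.11 − 1 = 0.0356.

3.56%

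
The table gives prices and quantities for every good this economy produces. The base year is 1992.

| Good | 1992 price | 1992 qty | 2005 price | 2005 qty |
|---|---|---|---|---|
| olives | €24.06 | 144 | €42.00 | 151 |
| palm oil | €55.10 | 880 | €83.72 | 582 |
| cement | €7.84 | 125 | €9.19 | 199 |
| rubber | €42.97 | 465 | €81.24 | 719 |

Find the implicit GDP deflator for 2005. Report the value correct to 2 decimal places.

169.18

Nominal GDP 2005 = 42.00·151 + 83.72·582 + 9.19·199 + 81.24·719 = 115307.41.
Real GDP 2005 (at 1992 prices) = 24.06·151 + 55.10·582 + 7.84·199 + 42.97·719 = 68156.85.
Deflator = Nominal/Real × 100 = 115307.41/68156.85 × 100 = 169.179.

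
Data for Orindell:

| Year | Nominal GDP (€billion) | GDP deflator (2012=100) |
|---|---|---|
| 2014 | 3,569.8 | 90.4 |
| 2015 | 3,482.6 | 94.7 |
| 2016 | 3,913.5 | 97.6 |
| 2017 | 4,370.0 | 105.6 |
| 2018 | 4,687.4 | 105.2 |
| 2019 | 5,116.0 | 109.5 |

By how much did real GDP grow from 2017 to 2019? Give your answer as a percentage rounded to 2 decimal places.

Real GDP 2017 = 4370.0/1.056 = 4138.26.
Real GDP 2019 = 5116.0/1.095 = 4672.15.
Change = 4672.15/4138.26 − 1 = 0.1290.

12.90%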